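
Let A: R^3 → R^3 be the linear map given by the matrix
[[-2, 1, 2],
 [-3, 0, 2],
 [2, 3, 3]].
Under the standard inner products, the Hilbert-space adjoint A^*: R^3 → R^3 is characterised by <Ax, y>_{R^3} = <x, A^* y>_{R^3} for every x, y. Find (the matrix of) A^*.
A^* = A^T =
[[-2, -3, 2],
 [1, 0, 3],
 [2, 2, 3]]

For real matrices with standard dot products, the defining identity <Ax, y> = <x, A^* y> gives (Ax)^T y = x^T (A^*) y, i.e. x^T A^T y = x^T (A^*) y. Since this holds for all x, y, we must have A^* = A^T. Therefore
A^* =
[[-2, -3, 2],
 [1, 0, 3],
 [2, 2, 3]].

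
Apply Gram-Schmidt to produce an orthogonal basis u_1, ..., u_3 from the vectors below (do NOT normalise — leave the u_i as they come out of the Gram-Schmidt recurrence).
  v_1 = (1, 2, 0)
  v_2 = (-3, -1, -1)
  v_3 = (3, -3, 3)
Orthogonal basis:
  u_1 = (1, 2, 0)
  u_2 = (-2, 1, -1)
  u_3 = (-2/5, 1/5, 1)

Apply the Gram-Schmidt recurrence
  u_1 = v_1
  u_i = v_i − Σ_{j<i} ((v_i · u_j) / (u_j · u_j)) · u_j.

Step by step this gives:
  u_1 = (1, 2, 0)
  u_2 = (-2, 1, -1)
  u_3 = (-2/5, 1/5, 1)

Orthogonality check:
  u_2 · u_1 = 0 (should be 0)
  u_3 · u_1 = 0 (should be 0)
  u_3 · u_2 = 0 (should be 0)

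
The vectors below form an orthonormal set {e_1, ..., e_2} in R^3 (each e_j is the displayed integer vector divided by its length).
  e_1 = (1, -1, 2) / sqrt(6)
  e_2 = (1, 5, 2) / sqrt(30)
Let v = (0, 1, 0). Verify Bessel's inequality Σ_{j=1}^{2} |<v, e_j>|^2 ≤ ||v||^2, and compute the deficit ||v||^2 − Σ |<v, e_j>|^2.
Σ |<v, e_j>|^2 = 1; ||v||^2 = 1; deficit = 0

Write each e_j = u_j / sqrt(<u_j, u_j>) where u_j is the displayed integer vector. Then <v, e_j> = <v, u_j> / sqrt(<u_j, u_j>), so |<v, e_j>|^2 = <v, u_j>^2 / <u_j, u_j>.
Coefficients: <v, e_1> = -1/sqrt(6), <v, e_2> = 5/sqrt(30).
Square and sum: Σ |<v, e_j>|^2 = 1.
Compute ||v||^2 = v·v = 1.
Deficit = 1 − 1 = 0 ≥ 0, confirming Bessel's inequality. (The deficit equals ||v − Σ <v,e_j> e_j||^2, the squared distance from v to span{e_j}.)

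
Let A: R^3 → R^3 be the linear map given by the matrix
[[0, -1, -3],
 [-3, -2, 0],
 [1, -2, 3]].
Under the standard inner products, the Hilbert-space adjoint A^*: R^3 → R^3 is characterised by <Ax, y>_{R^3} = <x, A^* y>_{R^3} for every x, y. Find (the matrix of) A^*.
A^* = A^T =
[[0, -3, 1],
 [-1, -2, -2],
 [-3, 0, 3]]

For real matrices with standard dot products, the defining identity <Ax, y> = <x, A^* y> gives (Ax)^T y = x^T (A^*) y, i.e. x^T A^T y = x^T (A^*) y. Since this holds for all x, y, we must have A^* = A^T. Therefore
A^* =
[[0, -3, 1],
 [-1, -2, -2],
 [-3, 0, 3]].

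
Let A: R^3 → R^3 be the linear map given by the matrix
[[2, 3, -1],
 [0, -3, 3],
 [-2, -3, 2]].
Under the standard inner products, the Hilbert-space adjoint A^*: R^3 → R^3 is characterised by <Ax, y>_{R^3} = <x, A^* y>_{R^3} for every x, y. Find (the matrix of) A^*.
A^* = A^T =
[[2, 0, -2],
 [3, -3, -3],
 [-1, 3, 2]]

For real matrices with standard dot products, the defining identity <Ax, y> = <x, A^* y> gives (Ax)^T y = x^T (A^*) y, i.e. x^T A^T y = x^T (A^*) y. Since this holds for all x, y, we must have A^* = A^T. Therefore
A^* =
[[2, 0, -2],
 [3, -3, -3],
 [-1, 3, 2]].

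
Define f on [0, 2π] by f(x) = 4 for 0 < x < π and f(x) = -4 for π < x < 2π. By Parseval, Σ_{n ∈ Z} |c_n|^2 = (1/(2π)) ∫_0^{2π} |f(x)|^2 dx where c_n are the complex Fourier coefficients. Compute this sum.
Σ |c_n|^2 = 16

Parseval equates the L^2 energy of f (normalised by 1/(2π)) with the ℓ^2 sum of its Fourier coefficients: (1/(2π)) ∫_0^{2π} |f|^2 = Σ |c_n|^2.
Compute the left side: (1/(2π)) [∫_0^π 4^2 dx + ∫_π^{2π} (-4)^2 dx] = (1/(2π)) · (16π + 16π) = (16 + 16)/2 = 16.
So Σ_{n ∈ Z} |c_n|^2 = 16.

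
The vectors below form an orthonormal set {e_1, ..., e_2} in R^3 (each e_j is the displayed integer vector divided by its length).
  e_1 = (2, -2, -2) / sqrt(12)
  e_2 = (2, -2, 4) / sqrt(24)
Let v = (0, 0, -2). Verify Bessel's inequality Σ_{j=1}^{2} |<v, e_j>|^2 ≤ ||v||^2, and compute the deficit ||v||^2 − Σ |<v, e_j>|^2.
Σ |<v, e_j>|^2 = 4; ||v||^2 = 4; deficit = 0

Write each e_j = u_j / sqrt(<u_j, u_j>) where u_j is the displayed integer vector. Then <v, e_j> = <v, u_j> / sqrt(<u_j, u_j>), so |<v, e_j>|^2 = <v, u_j>^2 / <u_j, u_j>.
Coefficients: <v, e_1> = 4/sqrt(12), <v, e_2> = -8/sqrt(24).
Square and sum: Σ |<v, e_j>|^2 = 4.
Compute ||v||^2 = v·v = 4.
Deficit = 4 − 4 = 0 ≥ 0, confirming Bessel's inequality. (The deficit equals ||v − Σ <v,e_j> e_j||^2, the squared distance from v to span{e_j}.)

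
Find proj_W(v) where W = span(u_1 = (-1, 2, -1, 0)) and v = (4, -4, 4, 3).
proj_W(v) = (8/3, -16/3, 8/3, 0)

Set up U = [u_1 | ... | u_1] ∈ R^(4×1). The projector onto W = col(U) is P = U (U^T U)^(-1) U^T.
Compute U^T U =
  [6],
and U^T v = (-16).
Solve U^T U · c = U^T v for the coefficients: c = (-8/3). The projection is proj_W(v) = U c.
Check: (v - proj_W(v)) · u_1 = 0  (should be 0).
Result: proj_W(v) = (8/3, -16/3, 8/3, 0).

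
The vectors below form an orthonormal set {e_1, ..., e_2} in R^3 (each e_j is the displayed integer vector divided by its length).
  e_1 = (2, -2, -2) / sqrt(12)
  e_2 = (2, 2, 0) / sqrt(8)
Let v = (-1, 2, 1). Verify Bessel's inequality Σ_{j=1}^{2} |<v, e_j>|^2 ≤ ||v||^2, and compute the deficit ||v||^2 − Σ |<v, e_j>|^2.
Σ |<v, e_j>|^2 = 35/6; ||v||^2 = 6; deficit = 1/6

Write each e_j = u_j / sqrt(<u_j, u_j>) where u_j is the displayed integer vector. Then <v, e_j> = <v, u_j> / sqrt(<u_j, u_j>), so |<v, e_j>|^2 = <v, u_j>^2 / <u_j, u_j>.
Coefficients: <v, e_1> = -8/sqrt(12), <v, e_2> = 2/sqrt(8).
Square and sum: Σ |<v, e_j>|^2 = 35/6.
Compute ||v||^2 = v·v = 6.
Deficit = 6 − 35/6 = 1/6 ≥ 0, confirming Bessel's inequality. (The deficit equals ||v − Σ <v,e_j> e_j||^2, the squared distance from v to span{e_j}.)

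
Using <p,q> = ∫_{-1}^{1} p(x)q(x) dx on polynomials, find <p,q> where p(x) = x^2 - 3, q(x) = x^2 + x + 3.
<p,q> = -88/5

Expand the product: p(x)·q(x) = x^4 + x^3 - 3*x - 9.
∫_{-1}^{1} of each monomial x^k gives [2/(k+1) if k even, 0 if k odd]. Integrating term-by-term (or equivalently evaluating the antiderivative F(x) = x^5/5 + x^4/4 - 3*x^2/2 - 9*x at the endpoints):
  F(1) − F(−1) = -201/20 − (151/20) = -88/5.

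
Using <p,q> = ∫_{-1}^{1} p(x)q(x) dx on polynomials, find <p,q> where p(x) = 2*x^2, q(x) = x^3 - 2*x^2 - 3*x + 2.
<p,q> = 16/15

Expand the product: p(x)·q(x) = 2*x^5 - 4*x^4 - 6*x^3 + 4*x^2.
∫_{-1}^{1} of each monomial x^k gives [2/(k+1) if k even, 0 if k odd]. Integrating term-by-term (or equivalently evaluating the antiderivative F(x) = x^6/3 - 4*x^5/5 - 3*x^4/2 + 4*x^3/3 at the endpoints):
  F(1) − F(−1) = -19/30 − (-17/10) = 16/15.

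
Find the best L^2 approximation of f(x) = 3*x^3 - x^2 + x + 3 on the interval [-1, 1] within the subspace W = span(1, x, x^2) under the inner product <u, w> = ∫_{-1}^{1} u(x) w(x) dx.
g(x) = -x^2 + 14*x/5 + 3

The best approximation g ∈ W is the orthogonal projection of f onto W. Writing g = a_0 + a_1 x + a_2 x^2, the coefficients solve the normal equations G · a = b where
  G_{ij} = <φ_i, φ_j> and b_i = <f, φ_i>, with φ_0 = 1, φ_1 = x, φ_2 = x^2.
G =
  [2, 0, 2/3]
  [0, 2/3, 0]
  [2/3, 0, 2/5],
b = (16/3, 28/15, 8/5).
Solving gives a_0 = 3, a_1 = 14/5, a_2 = -1, so
  g(x) = -x^2 + 14*x/5 + 3.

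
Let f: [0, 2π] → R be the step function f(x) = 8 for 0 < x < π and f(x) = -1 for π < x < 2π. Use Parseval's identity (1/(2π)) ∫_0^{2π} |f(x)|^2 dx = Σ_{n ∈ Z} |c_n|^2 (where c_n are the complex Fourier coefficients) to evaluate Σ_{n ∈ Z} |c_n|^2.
Σ |c_n|^2 = 65/2

Parseval equates the L^2 energy of f (normalised by 1/(2π)) with the ℓ^2 sum of its Fourier coefficients: (1/(2π)) ∫_0^{2π} |f|^2 = Σ |c_n|^2.
Compute the left side: (1/(2π)) [∫_0^π 8^2 dx + ∫_π^{2π} (-1)^2 dx] = (1/(2π)) · (64π + 1π) = (64 + 1)/2 = 65/2.
So Σ_{n ∈ Z} |c_n|^2 = 65/2.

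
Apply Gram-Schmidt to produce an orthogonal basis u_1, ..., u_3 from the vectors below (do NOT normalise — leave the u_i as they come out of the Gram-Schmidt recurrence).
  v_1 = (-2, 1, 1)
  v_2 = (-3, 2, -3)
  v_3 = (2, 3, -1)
Orthogonal basis:
  u_1 = (-2, 1, 1)
  u_2 = (-4/3, 7/6, -23/6)
  u_3 = (180/107, 324/107, 36/107)

Apply the Gram-Schmidt recurrence
  u_1 = v_1
  u_i = v_i − Σ_{j<i} ((v_i · u_j) / (u_j · u_j)) · u_j.

Step by step this gives:
  u_1 = (-2, 1, 1)
  u_2 = (-4/3, 7/6, -23/6)
  u_3 = (180/107, 324/107, 36/107)

Orthogonality check:
  u_2 · u_1 = 0 (should be 0)
  u_3 · u_1 = 0 (should be 0)
  u_3 · u_2 = 0 (should be 0)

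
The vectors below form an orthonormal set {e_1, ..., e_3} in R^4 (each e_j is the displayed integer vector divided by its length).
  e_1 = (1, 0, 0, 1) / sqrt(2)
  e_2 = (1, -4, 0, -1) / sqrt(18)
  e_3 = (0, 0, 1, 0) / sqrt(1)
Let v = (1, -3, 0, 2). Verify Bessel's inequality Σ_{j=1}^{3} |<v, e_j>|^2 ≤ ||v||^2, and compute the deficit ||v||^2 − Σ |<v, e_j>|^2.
Σ |<v, e_j>|^2 = 101/9; ||v||^2 = 14; deficit = 25/9

Write each e_j = u_j / sqrt(<u_j, u_j>) where u_j is the displayed integer vector. Then <v, e_j> = <v, u_j> / sqrt(<u_j, u_j>), so |<v, e_j>|^2 = <v, u_j>^2 / <u_j, u_j>.
Coefficients: <v, e_1> = 3/sqrt(2), <v, e_2> = 11/sqrt(18), <v, e_3> = 0/sqrt(1).
Square and sum: Σ |<v, e_j>|^2 = 101/9.
Compute ||v||^2 = v·v = 14.
Deficit = 14 − 101/9 = 25/9 ≥ 0, confirming Bessel's inequality. (The deficit equals ||v − Σ <v,e_j> e_j||^2, the squared distance from v to span{e_j}.)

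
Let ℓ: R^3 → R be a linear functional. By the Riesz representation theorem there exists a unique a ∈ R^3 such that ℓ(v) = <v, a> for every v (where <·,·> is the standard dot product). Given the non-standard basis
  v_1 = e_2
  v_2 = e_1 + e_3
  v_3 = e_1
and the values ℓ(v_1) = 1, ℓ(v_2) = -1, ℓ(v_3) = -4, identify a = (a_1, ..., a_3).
a = (-4, 1, 3)

Write a = (a_1, ..., a_3) in the standard basis. For each basis vector v_i, ℓ(v_i) = <v_i, a> is a linear equation in the a_j's. Collect the n equations into a matrix system V a = ℓ, where row i of V is v_i (expressed in the standard basis). Since V is invertible (lower-triangular with 1s on the diagonal, up to permutation), solve by back-substitution:
  V =
[[0, 1, 0],
 [1, 0, 1],
 [1, 0, 0]]
  V a = (1, -1, -4)
Solving gives a = (-4, 1, 3).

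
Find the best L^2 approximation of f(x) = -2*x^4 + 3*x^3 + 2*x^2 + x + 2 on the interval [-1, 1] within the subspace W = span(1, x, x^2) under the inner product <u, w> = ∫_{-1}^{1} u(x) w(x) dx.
g(x) = 2*x^2/7 + 14*x/5 + 76/35

The best approximation g ∈ W is the orthogonal projection of f onto W. Writing g = a_0 + a_1 x + a_2 x^2, the coefficients solve the normal equations G · a = b where
  G_{ij} = <φ_i, φ_j> and b_i = <f, φ_i>, with φ_0 = 1, φ_1 = x, φ_2 = x^2.
G =
  [2, 0, 2/3]
  [0, 2/3, 0]
  [2/3, 0, 2/5],
b = (68/15, 28/15, 164/105).
Solving gives a_0 = 76/35, a_1 = 14/5, a_2 = 2/7, so
  g(x) = 2*x^2/7 + 14*x/5 + 76/35.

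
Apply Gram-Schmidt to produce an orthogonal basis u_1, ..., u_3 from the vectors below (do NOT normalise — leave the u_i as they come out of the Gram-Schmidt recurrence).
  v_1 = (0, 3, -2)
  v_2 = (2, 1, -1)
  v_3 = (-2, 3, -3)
Orthogonal basis:
  u_1 = (0, 3, -2)
  u_2 = (2, -2/13, -3/13)
  u_3 = (-8/53, -32/53, -48/53)

Apply the Gram-Schmidt recurrence
  u_1 = v_1
  u_i = v_i − Σ_{j<i} ((v_i · u_j) / (u_j · u_j)) · u_j.

Step by step this gives:
  u_1 = (0, 3, -2)
  u_2 = (2, -2/13, -3/13)
  u_3 = (-8/53, -32/53, -48/53)

Orthogonality check:
  u_2 · u_1 = 0 (should be 0)
  u_3 · u_1 = 0 (should be 0)
  u_3 · u_2 = 0 (should be 0)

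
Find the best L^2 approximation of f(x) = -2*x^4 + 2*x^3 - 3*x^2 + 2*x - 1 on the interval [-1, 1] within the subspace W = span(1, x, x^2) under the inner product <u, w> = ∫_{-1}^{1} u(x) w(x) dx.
g(x) = -33*x^2/7 + 16*x/5 - 29/35

The best approximation g ∈ W is the orthogonal projection of f onto W. Writing g = a_0 + a_1 x + a_2 x^2, the coefficients solve the normal equations G · a = b where
  G_{ij} = <φ_i, φ_j> and b_i = <f, φ_i>, with φ_0 = 1, φ_1 = x, φ_2 = x^2.
G =
  [2, 0, 2/3]
  [0, 2/3, 0]
  [2/3, 0, 2/5],
b = (-24/5, 32/15, -256/105).
Solving gives a_0 = -29/35, a_1 = 16/5, a_2 = -33/7, so
  g(x) = -33*x^2/7 + 16*x/5 - 29/35.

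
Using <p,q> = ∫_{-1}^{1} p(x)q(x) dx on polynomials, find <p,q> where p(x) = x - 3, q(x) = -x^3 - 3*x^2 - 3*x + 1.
<p,q> = -12/5

Expand the product: p(x)·q(x) = -x^4 + 6*x^2 + 10*x - 3.
∫_{-1}^{1} of each monomial x^k gives [2/(k+1) if k even, 0 if k odd]. Integrating term-by-term (or equivalently evaluating the antiderivative F(x) = -x^5/5 + 2*x^3 + 5*x^2 - 3*x at the endpoints):
  F(1) − F(−1) = 19/5 − (31/5) = -12/5.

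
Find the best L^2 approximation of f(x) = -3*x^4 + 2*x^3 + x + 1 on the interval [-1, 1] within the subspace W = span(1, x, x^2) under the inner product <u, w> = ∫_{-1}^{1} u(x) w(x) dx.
g(x) = -18*x^2/7 + 11*x/5 + 44/35

The best approximation g ∈ W is the orthogonal projection of f onto W. Writing g = a_0 + a_1 x + a_2 x^2, the coefficients solve the normal equations G · a = b where
  G_{ij} = <φ_i, φ_j> and b_i = <f, φ_i>, with φ_0 = 1, φ_1 = x, φ_2 = x^2.
G =
  [2, 0, 2/3]
  [0, 2/3, 0]
  [2/3, 0, 2/5],
b = (4/5, 22/15, -4/21).
Solving gives a_0 = 44/35, a_1 = 11/5, a_2 = -18/7, so
  g(x) = -18*x^2/7 + 11*x/5 + 44/35.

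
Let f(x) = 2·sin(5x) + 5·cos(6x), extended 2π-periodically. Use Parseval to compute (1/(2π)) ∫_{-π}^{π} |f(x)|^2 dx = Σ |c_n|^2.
Σ |c_n|^2 = 29/2

Expand |f|^2 and use orthogonality of {sin(nx), cos(mx)} on [-π, π]:
  ∫_{-π}^{π} sin(nx)^2 dx = π, ∫ cos(mx)^2 dx = π, and cross terms integrate to 0.
So ∫_{-π}^{π} f(x)^2 dx = 2^2 · π + 5^2 · π = (4 + 25)π.
Divide by 2π: (4 + 25)/2 = 29/2.
By Parseval, this equals Σ |c_n|^2.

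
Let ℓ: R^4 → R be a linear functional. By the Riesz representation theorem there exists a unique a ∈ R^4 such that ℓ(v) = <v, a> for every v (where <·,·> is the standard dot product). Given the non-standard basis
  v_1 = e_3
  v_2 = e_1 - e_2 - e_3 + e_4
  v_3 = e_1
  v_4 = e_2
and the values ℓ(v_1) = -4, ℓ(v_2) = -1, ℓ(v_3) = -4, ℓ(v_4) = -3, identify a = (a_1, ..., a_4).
a = (-4, -3, -4, -4)

Write a = (a_1, ..., a_4) in the standard basis. For each basis vector v_i, ℓ(v_i) = <v_i, a> is a linear equation in the a_j's. Collect the n equations into a matrix system V a = ℓ, where row i of V is v_i (expressed in the standard basis). Since V is invertible (lower-triangular with 1s on the diagonal, up to permutation), solve by back-substitution:
  V =
[[0, 0, 1, 0],
 [1, -1, -1, 1],
 [1, 0, 0, 0],
 [0, 1, 0, 0]]
  V a = (-4, -1, -4, -3)
Solving gives a = (-4, -3, -4, -4).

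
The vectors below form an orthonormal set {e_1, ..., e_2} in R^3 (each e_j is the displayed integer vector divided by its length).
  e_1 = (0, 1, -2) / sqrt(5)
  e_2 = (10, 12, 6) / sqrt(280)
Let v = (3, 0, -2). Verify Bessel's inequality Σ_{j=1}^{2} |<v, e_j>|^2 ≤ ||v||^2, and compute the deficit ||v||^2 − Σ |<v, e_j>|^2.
Σ |<v, e_j>|^2 = 61/14; ||v||^2 = 13; deficit = 121/14

Write each e_j = u_j / sqrt(<u_j, u_j>) where u_j is the displayed integer vector. Then <v, e_j> = <v, u_j> / sqrt(<u_j, u_j>), so |<v, e_j>|^2 = <v, u_j>^2 / <u_j, u_j>.
Coefficients: <v, e_1> = 4/sqrt(5), <v, e_2> = 18/sqrt(280).
Square and sum: Σ |<v, e_j>|^2 = 61/14.
Compute ||v||^2 = v·v = 13.
Deficit = 13 − 61/14 = 121/14 ≥ 0, confirming Bessel's inequality. (The deficit equals ||v − Σ <v,e_j> e_j||^2, the squared distance from v to span{e_j}.)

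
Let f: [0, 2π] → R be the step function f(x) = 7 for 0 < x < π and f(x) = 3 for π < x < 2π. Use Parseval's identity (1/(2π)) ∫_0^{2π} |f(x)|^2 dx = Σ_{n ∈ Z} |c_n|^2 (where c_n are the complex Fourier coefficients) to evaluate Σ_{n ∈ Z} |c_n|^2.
Σ |c_n|^2 = 29

Parseval equates the L^2 energy of f (normalised by 1/(2π)) with the ℓ^2 sum of its Fourier coefficients: (1/(2π)) ∫_0^{2π} |f|^2 = Σ |c_n|^2.
Compute the left side: (1/(2π)) [∫_0^π 7^2 dx + ∫_π^{2π} 3^2 dx] = (1/(2π)) · (49π + 9π) = (49 + 9)/2 = 29.
So Σ_{n ∈ Z} |c_n|^2 = 29.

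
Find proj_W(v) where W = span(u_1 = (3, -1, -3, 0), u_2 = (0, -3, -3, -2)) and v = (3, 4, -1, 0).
proj_W(v) = (426/137, 517/274, -51/274, 267/137)

Set up U = [u_1 | ... | u_2] ∈ R^(4×2). The projector onto W = col(U) is P = U (U^T U)^(-1) U^T.
Compute U^T U =
  [19, 12]
  [12, 22],
and U^T v = (8, -9).
Solve U^T U · c = U^T v for the coefficients: c = (142/137, -267/274). The projection is proj_W(v) = U c.
Check: (v - proj_W(v)) · u_1 = 0  (should be 0).
Check: (v - proj_W(v)) · u_2 = 0  (should be 0).
Result: proj_W(v) = (426/137, 517/274, -51/274, 267/137).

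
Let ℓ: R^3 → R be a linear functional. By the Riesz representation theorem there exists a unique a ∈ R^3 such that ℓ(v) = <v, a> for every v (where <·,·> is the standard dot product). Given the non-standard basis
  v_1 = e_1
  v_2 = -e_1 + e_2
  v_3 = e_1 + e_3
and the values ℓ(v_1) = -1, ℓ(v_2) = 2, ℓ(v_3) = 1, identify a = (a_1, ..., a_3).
a = (-1, 1, 2)

Write a = (a_1, ..., a_3) in the standard basis. For each basis vector v_i, ℓ(v_i) = <v_i, a> is a linear equation in the a_j's. Collect the n equations into a matrix system V a = ℓ, where row i of V is v_i (expressed in the standard basis). Since V is invertible (lower-triangular with 1s on the diagonal, up to permutation), solve by back-substitution:
  V =
[[1, 0, 0],
 [-1, 1, 0],
 [1, 0, 1]]
  V a = (-1, 2, 1)
Solving gives a = (-1, 1, 2).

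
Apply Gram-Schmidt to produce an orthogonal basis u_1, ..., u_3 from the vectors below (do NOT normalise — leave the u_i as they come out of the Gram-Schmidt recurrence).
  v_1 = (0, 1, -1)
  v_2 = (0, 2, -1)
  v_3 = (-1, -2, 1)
Orthogonal basis:
  u_1 = (0, 1, -1)
  u_2 = (0, 1/2, 1/2)
  u_3 = (-1, 0, 0)

Apply the Gram-Schmidt recurrence
  u_1 = v_1
  u_i = v_i − Σ_{j<i} ((v_i · u_j) / (u_j · u_j)) · u_j.

Step by step this gives:
  u_1 = (0, 1, -1)
  u_2 = (0, 1/2, 1/2)
  u_3 = (-1, 0, 0)

Orthogonality check:
  u_2 · u_1 = 0 (should be 0)
  u_3 · u_1 = 0 (should be 0)
  u_3 · u_2 = 0 (should be 0)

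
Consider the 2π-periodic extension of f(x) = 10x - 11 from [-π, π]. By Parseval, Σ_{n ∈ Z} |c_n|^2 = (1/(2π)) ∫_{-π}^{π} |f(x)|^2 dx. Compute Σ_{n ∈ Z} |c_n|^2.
Σ |c_n|^2 = 100π^2/3 + 121

Expand and integrate term by term over [-π, π]:
  ∫ (10x)^2 dx = 100·(2π^3/3); ∫ 2·10·(-11)·x dx = 0 (odd integrand); ∫ (-11)^2 dx = 121·2π.
So (1/(2π)) ∫_{-π}^{π} (10x - 11)^2 dx = 100π^2/3 + 121 = 100π^2/3 + 121.
Parseval ⇒ Σ |c_n|^2 = 100π^2/3 + 121.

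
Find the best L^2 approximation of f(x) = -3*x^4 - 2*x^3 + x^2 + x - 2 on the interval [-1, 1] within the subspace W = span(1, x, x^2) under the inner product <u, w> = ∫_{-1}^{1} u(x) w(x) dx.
g(x) = -11*x^2/7 - x/5 - 61/35

The best approximation g ∈ W is the orthogonal projection of f onto W. Writing g = a_0 + a_1 x + a_2 x^2, the coefficients solve the normal equations G · a = b where
  G_{ij} = <φ_i, φ_j> and b_i = <f, φ_i>, with φ_0 = 1, φ_1 = x, φ_2 = x^2.
G =
  [2, 0, 2/3]
  [0, 2/3, 0]
  [2/3, 0, 2/5],
b = (-68/15, -2/15, -188/105).
Solving gives a_0 = -61/35, a_1 = -1/5, a_2 = -11/7, so
  g(x) = -11*x^2/7 - x/5 - 61/35.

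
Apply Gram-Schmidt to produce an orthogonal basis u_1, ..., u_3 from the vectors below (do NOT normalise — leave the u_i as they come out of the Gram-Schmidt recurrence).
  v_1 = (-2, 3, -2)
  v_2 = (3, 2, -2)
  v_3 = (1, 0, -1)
Orthogonal basis:
  u_1 = (-2, 3, -2)
  u_2 = (59/17, 22/17, -26/17)
  u_3 = (-22/273, -110/273, -11/21)

Apply the Gram-Schmidt recurrence
  u_1 = v_1
  u_i = v_i − Σ_{j<i} ((v_i · u_j) / (u_j · u_j)) · u_j.

Step by step this gives:
  u_1 = (-2, 3, -2)
  u_2 = (59/17, 22/17, -26/17)
  u_3 = (-22/273, -110/273, -11/21)

Orthogonality check:
  u_2 · u_1 = 0 (should be 0)
  u_3 · u_1 = 0 (should be 0)
  u_3 · u_2 = 0 (should be 0)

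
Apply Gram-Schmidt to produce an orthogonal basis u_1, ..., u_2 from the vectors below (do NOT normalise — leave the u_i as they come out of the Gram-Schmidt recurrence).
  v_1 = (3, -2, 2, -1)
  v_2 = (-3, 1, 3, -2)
Orthogonal basis:
  u_1 = (3, -2, 2, -1)
  u_2 = (-5/2, 2/3, 10/3, -13/6)

Apply the Gram-Schmidt recurrence
  u_1 = v_1
  u_i = v_i − Σ_{j<i} ((v_i · u_j) / (u_j · u_j)) · u_j.

Step by step this gives:
  u_1 = (3, -2, 2, -1)
  u_2 = (-5/2, 2/3, 10/3, -13/6)

Orthogonality check:
  u_2 · u_1 = 0 (should be 0)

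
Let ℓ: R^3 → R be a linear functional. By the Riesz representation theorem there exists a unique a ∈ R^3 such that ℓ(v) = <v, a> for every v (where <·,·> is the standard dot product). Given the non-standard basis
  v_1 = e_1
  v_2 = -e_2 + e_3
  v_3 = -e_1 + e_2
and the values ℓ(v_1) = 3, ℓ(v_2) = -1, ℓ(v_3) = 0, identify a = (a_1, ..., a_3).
a = (3, 3, 2)

Write a = (a_1, ..., a_3) in the standard basis. For each basis vector v_i, ℓ(v_i) = <v_i, a> is a linear equation in the a_j's. Collect the n equations into a matrix system V a = ℓ, where row i of V is v_i (expressed in the standard basis). Since V is invertible (lower-triangular with 1s on the diagonal, up to permutation), solve by back-substitution:
  V =
[[1, 0, 0],
 [0, -1, 1],
 [-1, 1, 0]]
  V a = (3, -1, 0)
Solving gives a = (3, 3, 2).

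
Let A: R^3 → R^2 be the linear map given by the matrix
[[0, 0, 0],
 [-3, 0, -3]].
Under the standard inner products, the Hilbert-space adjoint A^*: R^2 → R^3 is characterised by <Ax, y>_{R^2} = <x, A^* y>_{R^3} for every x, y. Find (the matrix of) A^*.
A^* = A^T =
[[0, -3],
 [0, 0],
 [0, -3]]

For real matrices with standard dot products, the defining identity <Ax, y> = <x, A^* y> gives (Ax)^T y = x^T (A^*) y, i.e. x^T A^T y = x^T (A^*) y. Since this holds for all x, y, we must have A^* = A^T. Therefore
A^* =
[[0, -3],
 [0, 0],
 [0, -3]].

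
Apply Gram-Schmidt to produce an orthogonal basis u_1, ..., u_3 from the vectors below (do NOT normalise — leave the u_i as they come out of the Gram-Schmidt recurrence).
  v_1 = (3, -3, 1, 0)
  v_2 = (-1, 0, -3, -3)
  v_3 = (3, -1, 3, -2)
Orthogonal basis:
  u_1 = (3, -3, 1, 0)
  u_2 = (-1/19, -18/19, -51/19, -3)
  u_3 = (204/325, 422/325, 654/325, -722/325)

Apply the Gram-Schmidt recurrence
  u_1 = v_1
  u_i = v_i − Σ_{j<i} ((v_i · u_j) / (u_j · u_j)) · u_j.

Step by step this gives:
  u_1 = (3, -3, 1, 0)
  u_2 = (-1/19, -18/19, -51/19, -3)
  u_3 = (204/325, 422/325, 654/325, -722/325)

Orthogonality check:
  u_2 · u_1 = 0 (should be 0)
  u_3 · u_1 = 0 (should be 0)
  u_3 · u_2 = 0 (should be 0)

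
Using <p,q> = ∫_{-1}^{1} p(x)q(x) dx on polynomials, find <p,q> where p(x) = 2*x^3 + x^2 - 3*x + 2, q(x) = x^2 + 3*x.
<p,q> = -28/15

Expand the product: p(x)·q(x) = 2*x^5 + 7*x^4 - 7*x^2 + 6*x.
∫_{-1}^{1} of each monomial x^k gives [2/(k+1) if k even, 0 if k odd]. Integrating term-by-term (or equivalently evaluating the antiderivative F(x) = x^6/3 + 7*x^5/5 - 7*x^3/3 + 3*x^2 at the endpoints):
  F(1) − F(−1) = 12/5 − (64/15) = -28/15.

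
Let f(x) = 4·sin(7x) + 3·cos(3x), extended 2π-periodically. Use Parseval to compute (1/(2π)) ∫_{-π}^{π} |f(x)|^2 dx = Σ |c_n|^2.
Σ |c_n|^2 = 25/2

Expand |f|^2 and use orthogonality of {sin(nx), cos(mx)} on [-π, π]:
  ∫_{-π}^{π} sin(nx)^2 dx = π, ∫ cos(mx)^2 dx = π, and cross terms integrate to 0.
So ∫_{-π}^{π} f(x)^2 dx = 4^2 · π + 3^2 · π = (16 + 9)π.
Divide by 2π: (16 + 9)/2 = 25/2.
By Parseval, this equals Σ |c_n|^2.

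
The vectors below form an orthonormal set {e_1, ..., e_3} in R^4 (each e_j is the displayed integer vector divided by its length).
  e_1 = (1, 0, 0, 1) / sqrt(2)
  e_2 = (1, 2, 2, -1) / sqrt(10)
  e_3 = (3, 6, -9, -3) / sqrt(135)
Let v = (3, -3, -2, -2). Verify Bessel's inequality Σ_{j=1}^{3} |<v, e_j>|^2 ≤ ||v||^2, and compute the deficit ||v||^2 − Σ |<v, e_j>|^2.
Σ |<v, e_j>|^2 = 14/3; ||v||^2 = 26; deficit = 64/3

Write each e_j = u_j / sqrt(<u_j, u_j>) where u_j is the displayed integer vector. Then <v, e_j> = <v, u_j> / sqrt(<u_j, u_j>), so |<v, e_j>|^2 = <v, u_j>^2 / <u_j, u_j>.
Coefficients: <v, e_1> = 1/sqrt(2), <v, e_2> = -5/sqrt(10), <v, e_3> = 15/sqrt(135).
Square and sum: Σ |<v, e_j>|^2 = 14/3.
Compute ||v||^2 = v·v = 26.
Deficit = 26 − 14/3 = 64/3 ≥ 0, confirming Bessel's inequality. (The deficit equals ||v − Σ <v,e_j> e_j||^2, the squared distance from v to span{e_j}.)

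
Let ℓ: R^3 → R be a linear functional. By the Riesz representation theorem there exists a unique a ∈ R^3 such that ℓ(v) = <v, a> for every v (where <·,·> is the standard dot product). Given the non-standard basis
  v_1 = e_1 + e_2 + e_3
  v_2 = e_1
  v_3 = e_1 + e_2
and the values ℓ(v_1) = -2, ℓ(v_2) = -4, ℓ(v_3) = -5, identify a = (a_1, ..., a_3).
a = (-4, -1, 3)

Write a = (a_1, ..., a_3) in the standard basis. For each basis vector v_i, ℓ(v_i) = <v_i, a> is a linear equation in the a_j's. Collect the n equations into a matrix system V a = ℓ, where row i of V is v_i (expressed in the standard basis). Since V is invertible (lower-triangular with 1s on the diagonal, up to permutation), solve by back-substitution:
  V =
[[1, 1, 1],
 [1, 0, 0],
 [1, 1, 0]]
  V a = (-2, -4, -5)
Solving gives a = (-4, -1, 3).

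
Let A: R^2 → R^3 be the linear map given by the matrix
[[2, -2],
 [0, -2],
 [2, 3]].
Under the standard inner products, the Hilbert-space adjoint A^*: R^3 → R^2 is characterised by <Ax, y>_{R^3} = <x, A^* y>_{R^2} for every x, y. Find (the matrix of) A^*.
A^* = A^T =
[[2, 0, 2],
 [-2, -2, 3]]

For real matrices with standard dot products, the defining identity <Ax, y> = <x, A^* y> gives (Ax)^T y = x^T (A^*) y, i.e. x^T A^T y = x^T (A^*) y. Since this holds for all x, y, we must have A^* = A^T. Therefore
A^* =
[[2, 0, 2],
 [-2, -2, 3]].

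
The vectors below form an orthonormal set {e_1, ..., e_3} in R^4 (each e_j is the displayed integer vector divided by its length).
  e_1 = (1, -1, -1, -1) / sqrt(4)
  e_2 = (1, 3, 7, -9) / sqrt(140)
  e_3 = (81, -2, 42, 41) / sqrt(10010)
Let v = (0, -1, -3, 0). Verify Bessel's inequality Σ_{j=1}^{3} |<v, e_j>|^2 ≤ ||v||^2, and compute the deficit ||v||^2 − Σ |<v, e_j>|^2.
Σ |<v, e_j>|^2 = 1380/143; ||v||^2 = 10; deficit = 50/143

Write each e_j = u_j / sqrt(<u_j, u_j>) where u_j is the displayed integer vector. Then <v, e_j> = <v, u_j> / sqrt(<u_j, u_j>), so |<v, e_j>|^2 = <v, u_j>^2 / <u_j, u_j>.
Coefficients: <v, e_1> = 4/sqrt(4), <v, e_2> = -24/sqrt(140), <v, e_3> = -124/sqrt(10010).
Square and sum: Σ |<v, e_j>|^2 = 1380/143.
Compute ||v||^2 = v·v = 10.
Deficit = 10 − 1380/143 = 50/143 ≥ 0, confirming Bessel's inequality. (The deficit equals ||v − Σ <v,e_j> e_j||^2, the squared distance from v to span{e_j}.)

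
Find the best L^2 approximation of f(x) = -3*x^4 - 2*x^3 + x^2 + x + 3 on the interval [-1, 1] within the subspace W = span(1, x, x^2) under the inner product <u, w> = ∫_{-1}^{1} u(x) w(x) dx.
g(x) = -11*x^2/7 - x/5 + 114/35

The best approximation g ∈ W is the orthogonal projection of f onto W. Writing g = a_0 + a_1 x + a_2 x^2, the coefficients solve the normal equations G · a = b where
  G_{ij} = <φ_i, φ_j> and b_i = <f, φ_i>, with φ_0 = 1, φ_1 = x, φ_2 = x^2.
G =
  [2, 0, 2/3]
  [0, 2/3, 0]
  [2/3, 0, 2/5],
b = (82/15, -2/15, 54/35).
Solving gives a_0 = 114/35, a_1 = -1/5, a_2 = -11/7, so
  g(x) = -11*x^2/7 - x/5 + 114/35.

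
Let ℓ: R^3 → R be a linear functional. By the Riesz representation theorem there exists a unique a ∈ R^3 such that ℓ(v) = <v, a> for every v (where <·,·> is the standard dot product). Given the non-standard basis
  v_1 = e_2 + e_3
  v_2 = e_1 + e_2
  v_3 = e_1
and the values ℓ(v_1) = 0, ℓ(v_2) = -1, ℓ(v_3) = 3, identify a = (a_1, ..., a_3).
a = (3, -4, 4)

Write a = (a_1, ..., a_3) in the standard basis. For each basis vector v_i, ℓ(v_i) = <v_i, a> is a linear equation in the a_j's. Collect the n equations into a matrix system V a = ℓ, where row i of V is v_i (expressed in the standard basis). Since V is invertible (lower-triangular with 1s on the diagonal, up to permutation), solve by back-substitution:
  V =
[[0, 1, 1],
 [1, 1, 0],
 [1, 0, 0]]
  V a = (0, -1, 3)
Solving gives a = (3, -4, 4).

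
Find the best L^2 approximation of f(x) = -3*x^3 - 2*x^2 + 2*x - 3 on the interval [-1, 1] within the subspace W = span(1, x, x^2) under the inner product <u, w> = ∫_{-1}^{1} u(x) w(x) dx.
g(x) = -2*x^2 + x/5 - 3

The best approximation g ∈ W is the orthogonal projection of f onto W. Writing g = a_0 + a_1 x + a_2 x^2, the coefficients solve the normal equations G · a = b where
  G_{ij} = <φ_i, φ_j> and b_i = <f, φ_i>, with φ_0 = 1, φ_1 = x, φ_2 = x^2.
G =
  [2, 0, 2/3]
  [0, 2/3, 0]
  [2/3, 0, 2/5],
b = (-22/3, 2/15, -14/5).
Solving gives a_0 = -3, a_1 = 1/5, a_2 = -2, so
  g(x) = -2*x^2 + x/5 - 3.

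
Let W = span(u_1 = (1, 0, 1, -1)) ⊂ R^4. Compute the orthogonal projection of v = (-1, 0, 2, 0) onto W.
proj_W(v) = (1/3, 0, 1/3, -1/3)

Set up U = [u_1 | ... | u_1] ∈ R^(4×1). The projector onto W = col(U) is P = U (U^T U)^(-1) U^T.
Compute U^T U =
  [3],
and U^T v = (1).
Solve U^T U · c = U^T v for the coefficients: c = (1/3). The projection is proj_W(v) = U c.
Check: (v - proj_W(v)) · u_1 = 0  (should be 0).
Result: proj_W(v) = (1/3, 0, 1/3, -1/3).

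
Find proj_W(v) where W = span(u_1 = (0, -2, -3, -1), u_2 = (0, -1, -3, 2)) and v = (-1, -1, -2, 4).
proj_W(v) = (0, -16/115, -57/23, 427/115)

Set up U = [u_1 | ... | u_2] ∈ R^(4×2). The projector onto W = col(U) is P = U (U^T U)^(-1) U^T.
Compute U^T U =
  [14, 9]
  [9, 14],
and U^T v = (4, 15).
Solve U^T U · c = U^T v for the coefficients: c = (-79/115, 174/115). The projection is proj_W(v) = U c.
Check: (v - proj_W(v)) · u_1 = 0  (should be 0).
Check: (v - proj_W(v)) · u_2 = 0  (should be 0).
Result: proj_W(v) = (0, -16/115, -57/23, 427/115).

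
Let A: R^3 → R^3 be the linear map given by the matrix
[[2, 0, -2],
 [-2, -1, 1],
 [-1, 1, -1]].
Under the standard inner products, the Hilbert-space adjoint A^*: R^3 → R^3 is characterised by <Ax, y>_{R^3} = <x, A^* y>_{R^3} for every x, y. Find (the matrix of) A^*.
A^* = A^T =
[[2, -2, -1],
 [0, -1, 1],
 [-2, 1, -1]]

For real matrices with standard dot products, the defining identity <Ax, y> = <x, A^* y> gives (Ax)^T y = x^T (A^*) y, i.e. x^T A^T y = x^T (A^*) y. Since this holds for all x, y, we must have A^* = A^T. Therefore
A^* =
[[2, -2, -1],
 [0, -1, 1],
 [-2, 1, -1]].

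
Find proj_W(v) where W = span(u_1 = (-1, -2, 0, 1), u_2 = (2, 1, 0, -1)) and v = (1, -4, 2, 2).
proj_W(v) = (8/11, -47/11, 0, 13/11)

Set up U = [u_1 | ... | u_2] ∈ R^(4×2). The projector onto W = col(U) is P = U (U^T U)^(-1) U^T.
Compute U^T U =
  [6, -5]
  [-5, 6],
and U^T v = (9, -4).
Solve U^T U · c = U^T v for the coefficients: c = (34/11, 21/11). The projection is proj_W(v) = U c.
Check: (v - proj_W(v)) · u_1 = 0  (should be 0).
Check: (v - proj_W(v)) · u_2 = 0  (should be 0).
Result: proj_W(v) = (8/11, -47/11, 0, 13/11).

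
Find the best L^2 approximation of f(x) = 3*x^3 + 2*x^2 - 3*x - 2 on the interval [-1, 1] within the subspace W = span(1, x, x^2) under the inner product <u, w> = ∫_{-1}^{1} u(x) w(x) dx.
g(x) = 2*x^2 - 6*x/5 - 2

The best approximation g ∈ W is the orthogonal projection of f onto W. Writing g = a_0 + a_1 x + a_2 x^2, the coefficients solve the normal equations G · a = b where
  G_{ij} = <φ_i, φ_j> and b_i = <f, φ_i>, with φ_0 = 1, φ_1 = x, φ_2 = x^2.
G =
  [2, 0, 2/3]
  [0, 2/3, 0]
  [2/3, 0, 2/5],
b = (-8/3, -4/5, -8/15).
Solving gives a_0 = -2, a_1 = -6/5, a_2 = 2, so
  g(x) = 2*x^2 - 6*x/5 - 2.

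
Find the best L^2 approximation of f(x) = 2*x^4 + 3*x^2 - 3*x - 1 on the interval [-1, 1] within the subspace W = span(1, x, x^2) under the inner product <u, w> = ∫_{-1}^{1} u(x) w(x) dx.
g(x) = 33*x^2/7 - 3*x - 41/35

The best approximation g ∈ W is the orthogonal projection of f onto W. Writing g = a_0 + a_1 x + a_2 x^2, the coefficients solve the normal equations G · a = b where
  G_{ij} = <φ_i, φ_j> and b_i = <f, φ_i>, with φ_0 = 1, φ_1 = x, φ_2 = x^2.
G =
  [2, 0, 2/3]
  [0, 2/3, 0]
  [2/3, 0, 2/5],
b = (4/5, -2, 116/105).
Solving gives a_0 = -41/35, a_1 = -3, a_2 = 33/7, so
  g(x) = 33*x^2/7 - 3*x - 41/35.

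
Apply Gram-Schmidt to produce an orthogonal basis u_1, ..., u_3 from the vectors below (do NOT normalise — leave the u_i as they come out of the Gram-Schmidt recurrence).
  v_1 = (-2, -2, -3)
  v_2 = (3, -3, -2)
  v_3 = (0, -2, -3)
Orthogonal basis:
  u_1 = (-2, -2, -3)
  u_2 = (63/17, -39/17, -16/17)
  u_3 = (25/169, 5/13, -60/169)

Apply the Gram-Schmidt recurrence
  u_1 = v_1
  u_i = v_i − Σ_{j<i} ((v_i · u_j) / (u_j · u_j)) · u_j.

Step by step this gives:
  u_1 = (-2, -2, -3)
  u_2 = (63/17, -39/17, -16/17)
  u_3 = (25/169, 5/13, -60/169)

Orthogonality check:
  u_2 · u_1 = 0 (should be 0)
  u_3 · u_1 = 0 (should be 0)
  u_3 · u_2 = 0 (should be 0)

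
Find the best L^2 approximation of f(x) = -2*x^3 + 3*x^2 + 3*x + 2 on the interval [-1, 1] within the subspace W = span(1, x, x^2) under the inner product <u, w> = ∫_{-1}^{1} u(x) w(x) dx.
g(x) = 3*x^2 + 9*x/5 + 2

The best approximation g ∈ W is the orthogonal projection of f onto W. Writing g = a_0 + a_1 x + a_2 x^2, the coefficients solve the normal equations G · a = b where
  G_{ij} = <φ_i, φ_j> and b_i = <f, φ_i>, with φ_0 = 1, φ_1 = x, φ_2 = x^2.
G =
  [2, 0, 2/3]
  [0, 2/3, 0]
  [2/3, 0, 2/5],
b = (6, 6/5, 38/15).
Solving gives a_0 = 2, a_1 = 9/5, a_2 = 3, so
  g(x) = 3*x^2 + 9*x/5 + 2.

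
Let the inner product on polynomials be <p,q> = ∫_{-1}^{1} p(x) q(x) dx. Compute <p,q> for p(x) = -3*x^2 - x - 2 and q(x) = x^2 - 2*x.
<p,q> = -6/5

Expand the product: p(x)·q(x) = -3*x^4 + 5*x^3 + 4*x.
∫_{-1}^{1} of each monomial x^k gives [2/(k+1) if k even, 0 if k odd]. Integrating term-by-term (or equivalently evaluating the antiderivative F(x) = -3*x^5/5 + 5*x^4/4 + 2*x^2 at the endpoints):
  F(1) − F(−1) = 53/20 − (77/20) = -6/5.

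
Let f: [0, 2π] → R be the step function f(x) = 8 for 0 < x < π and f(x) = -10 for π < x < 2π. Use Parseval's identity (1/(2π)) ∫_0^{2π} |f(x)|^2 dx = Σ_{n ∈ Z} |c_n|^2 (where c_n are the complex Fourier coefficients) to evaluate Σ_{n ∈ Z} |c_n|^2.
Σ |c_n|^2 = 82

Parseval equates the L^2 energy of f (normalised by 1/(2π)) with the ℓ^2 sum of its Fourier coefficients: (1/(2π)) ∫_0^{2π} |f|^2 = Σ |c_n|^2.
Compute the left side: (1/(2π)) [∫_0^π 8^2 dx + ∫_π^{2π} (-10)^2 dx] = (1/(2π)) · (64π + 100π) = (64 + 100)/2 = 82.
So Σ_{n ∈ Z} |c_n|^2 = 82.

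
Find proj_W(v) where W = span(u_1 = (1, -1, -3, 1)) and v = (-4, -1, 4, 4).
proj_W(v) = (-11/12, 11/12, 11/4, -11/12)

Set up U = [u_1 | ... | u_1] ∈ R^(4×1). The projector onto W = col(U) is P = U (U^T U)^(-1) U^T.
Compute U^T U =
  [12],
and U^T v = (-11).
Solve U^T U · c = U^T v for the coefficients: c = (-11/12). The projection is proj_W(v) = U c.
Check: (v - proj_W(v)) · u_1 = 0  (should be 0).
Result: proj_W(v) = (-11/12, 11/12, 11/4, -11/12).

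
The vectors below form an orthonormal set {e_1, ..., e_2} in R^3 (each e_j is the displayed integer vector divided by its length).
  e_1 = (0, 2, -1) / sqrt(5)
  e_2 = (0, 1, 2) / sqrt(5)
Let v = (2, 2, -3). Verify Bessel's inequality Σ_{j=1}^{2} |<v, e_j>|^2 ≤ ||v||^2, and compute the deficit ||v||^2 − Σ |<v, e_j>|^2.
Σ |<v, e_j>|^2 = 13; ||v||^2 = 17; deficit = 4

Write each e_j = u_j / sqrt(<u_j, u_j>) where u_j is the displayed integer vector. Then <v, e_j> = <v, u_j> / sqrt(<u_j, u_j>), so |<v, e_j>|^2 = <v, u_j>^2 / <u_j, u_j>.
Coefficients: <v, e_1> = 7/sqrt(5), <v, e_2> = -4/sqrt(5).
Square and sum: Σ |<v, e_j>|^2 = 13.
Compute ||v||^2 = v·v = 17.
Deficit = 17 − 13 = 4 ≥ 0, confirming Bessel's inequality. (The deficit equals ||v − Σ <v,e_j> e_j||^2, the squared distance from v to span{e_j}.)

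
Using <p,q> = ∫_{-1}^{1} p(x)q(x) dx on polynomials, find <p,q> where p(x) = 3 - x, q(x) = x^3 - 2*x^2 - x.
<p,q> = -56/15

Expand the product: p(x)·q(x) = -x^4 + 5*x^3 - 5*x^2 - 3*x.
∫_{-1}^{1} of each monomial x^k gives [2/(k+1) if k even, 0 if k odd]. Integrating term-by-term (or equivalently evaluating the antiderivative F(x) = -x^5/5 + 5*x^4/4 - 5*x^3/3 - 3*x^2/2 at the endpoints):
  F(1) − F(−1) = -127/60 − (97/60) = -56/15.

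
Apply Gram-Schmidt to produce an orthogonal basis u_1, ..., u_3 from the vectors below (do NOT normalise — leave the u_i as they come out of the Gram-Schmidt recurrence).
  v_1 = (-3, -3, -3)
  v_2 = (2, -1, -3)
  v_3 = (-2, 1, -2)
Orthogonal basis:
  u_1 = (-3, -3, -3)
  u_2 = (8/3, -1/3, -7/3)
  u_3 = (-15/19, 75/38, -45/38)

Apply the Gram-Schmidt recurrence
  u_1 = v_1
  u_i = v_i − Σ_{j<i} ((v_i · u_j) / (u_j · u_j)) · u_j.

Step by step this gives:
  u_1 = (-3, -3, -3)
  u_2 = (8/3, -1/3, -7/3)
  u_3 = (-15/19, 75/38, -45/38)

Orthogonality check:
  u_2 · u_1 = 0 (should be 0)
  u_3 · u_1 = 0 (should be 0)
  u_3 · u_2 = 0 (should be 0)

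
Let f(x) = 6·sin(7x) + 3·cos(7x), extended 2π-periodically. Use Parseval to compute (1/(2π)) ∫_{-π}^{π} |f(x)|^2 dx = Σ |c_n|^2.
Σ |c_n|^2 = 45/2

Expand |f|^2 and use orthogonality of {sin(nx), cos(mx)} on [-π, π]:
  ∫_{-π}^{π} sin(nx)^2 dx = π, ∫ cos(mx)^2 dx = π, and cross terms integrate to 0.
So ∫_{-π}^{π} f(x)^2 dx = 6^2 · π + 3^2 · π = (36 + 9)π.
Divide by 2π: (36 + 9)/2 = 45/2.
By Parseval, this equals Σ |c_n|^2.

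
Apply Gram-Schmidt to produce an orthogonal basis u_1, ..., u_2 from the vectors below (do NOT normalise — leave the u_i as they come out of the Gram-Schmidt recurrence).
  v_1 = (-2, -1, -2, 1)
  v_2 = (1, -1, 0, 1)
Orthogonal basis:
  u_1 = (-2, -1, -2, 1)
  u_2 = (1, -1, 0, 1)

Apply the Gram-Schmidt recurrence
  u_1 = v_1
  u_i = v_i − Σ_{j<i} ((v_i · u_j) / (u_j · u_j)) · u_j.

Step by step this gives:
  u_1 = (-2, -1, -2, 1)
  u_2 = (1, -1, 0, 1)

Orthogonality check:
  u_2 · u_1 = 0 (should be 0)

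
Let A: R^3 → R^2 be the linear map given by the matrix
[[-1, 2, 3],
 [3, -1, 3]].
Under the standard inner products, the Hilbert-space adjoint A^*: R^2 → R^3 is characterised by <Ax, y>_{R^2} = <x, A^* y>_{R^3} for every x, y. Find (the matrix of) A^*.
A^* = A^T =
[[-1, 3],
 [2, -1],
 [3, 3]]

For real matrices with standard dot products, the defining identity <Ax, y> = <x, A^* y> gives (Ax)^T y = x^T (A^*) y, i.e. x^T A^T y = x^T (A^*) y. Since this holds for all x, y, we must have A^* = A^T. Therefore
A^* =
[[-1, 3],
 [2, -1],
 [3, 3]].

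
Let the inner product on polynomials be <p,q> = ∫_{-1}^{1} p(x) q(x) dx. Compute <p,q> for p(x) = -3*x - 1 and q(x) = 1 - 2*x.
<p,q> = 2

Expand the product: p(x)·q(x) = 6*x^2 - x - 1.
∫_{-1}^{1} of each monomial x^k gives [2/(k+1) if k even, 0 if k odd]. Integrating term-by-term (or equivalently evaluating the antiderivative F(x) = 2*x^3 - x^2/2 - x at the endpoints):
  F(1) − F(−1) = 1/2 − (-3/2) = 2.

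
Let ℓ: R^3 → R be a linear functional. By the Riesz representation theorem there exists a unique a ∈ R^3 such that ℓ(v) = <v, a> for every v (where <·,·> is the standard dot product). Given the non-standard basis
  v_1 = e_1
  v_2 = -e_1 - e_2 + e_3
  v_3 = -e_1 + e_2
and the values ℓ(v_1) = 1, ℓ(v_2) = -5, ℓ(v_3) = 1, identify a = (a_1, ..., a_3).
a = (1, 2, -2)

Write a = (a_1, ..., a_3) in the standard basis. For each basis vector v_i, ℓ(v_i) = <v_i, a> is a linear equation in the a_j's. Collect the n equations into a matrix system V a = ℓ, where row i of V is v_i (expressed in the standard basis). Since V is invertible (lower-triangular with 1s on the diagonal, up to permutation), solve by back-substitution:
  V =
[[1, 0, 0],
 [-1, -1, 1],
 [-1, 1, 0]]
  V a = (1, -5, 1)
Solving gives a = (1, 2, -2).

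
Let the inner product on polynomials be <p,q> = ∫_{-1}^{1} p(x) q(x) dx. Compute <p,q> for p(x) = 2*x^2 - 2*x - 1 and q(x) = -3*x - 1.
<p,q> = 14/3

Expand the product: p(x)·q(x) = -6*x^3 + 4*x^2 + 5*x + 1.
∫_{-1}^{1} of each monomial x^k gives [2/(k+1) if k even, 0 if k odd]. Integrating term-by-term (or equivalently evaluating the antiderivative F(x) = -3*x^4/2 + 4*x^3/3 + 5*x^2/2 + x at the endpoints):
  F(1) − F(−1) = 10/3 − (-4/3) = 14/3.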